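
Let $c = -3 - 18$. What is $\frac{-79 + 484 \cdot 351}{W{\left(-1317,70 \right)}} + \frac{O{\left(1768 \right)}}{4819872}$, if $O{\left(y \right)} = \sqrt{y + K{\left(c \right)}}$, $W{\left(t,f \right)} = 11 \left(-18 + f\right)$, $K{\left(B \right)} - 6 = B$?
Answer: $\frac{169805}{572} + \frac{\sqrt{1753}}{4819872} \approx 296.86$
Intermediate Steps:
$c = -21$ ($c = -3 - 18 = -21$)
$K{\left(B \right)} = 6 + B$
$W{\left(t,f \right)} = -198 + 11 f$
$O{\left(y \right)} = \sqrt{-15 + y}$ ($O{\left(y \right)} = \sqrt{y + \left(6 - 21\right)} = \sqrt{y - 15} = \sqrt{-15 + y}$)
$\frac{-79 + 484 \cdot 351}{W{\left(-1317,70 \right)}} + \frac{O{\left(1768 \right)}}{4819872} = \frac{-79 + 484 \cdot 351}{-198 + 11 \cdot 70} + \frac{\sqrt{-15 + 1768}}{4819872} = \frac{-79 + 169884}{-198 + 770} + \sqrt{1753} \cdot \frac{1}{4819872} = \frac{169805}{572} + \frac{\sqrt{1753}}{4819872}$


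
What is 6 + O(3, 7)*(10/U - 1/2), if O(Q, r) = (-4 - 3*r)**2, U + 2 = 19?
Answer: 2079/34 ≈ 61.147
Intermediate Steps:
U = 17 (U = -2 + 19 = 17)
6 + O(3, 7)*(10/U - 1/2) = 6 + (4 + 3*7)**2*(10/17 - 1/2) = 6 + (4 + 21)**2*(10*(1/17) - 1*1/2) = 6 + 25**2*(10/17 - 1/2) = 6 + 625*(3/34) = 6 + 1875/34 = 2079/34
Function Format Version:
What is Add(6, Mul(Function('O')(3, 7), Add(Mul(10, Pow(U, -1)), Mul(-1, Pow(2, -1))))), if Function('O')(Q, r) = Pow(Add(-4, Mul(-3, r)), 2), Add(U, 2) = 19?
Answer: Rational(2079, 34) ≈ 61.147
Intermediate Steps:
U = 17 (U = Add(-2, 19) = 17)
Add(6, Mul(Function('O')(3, 7), Add(Mul(10, Pow(U, -1)), Mul(-1, Pow(2, -1))))) = Add(6, Mul(Pow(Add(4, Mul(3, 7)), 2), Add(Mul(10, Pow(17, -1)), Mul(-1, Pow(2, -1))))) = Add(6, Mul(Pow(Add(4, 21), 2), Add(Mul(10, Rational(1, 17)), Mul(-1, Rational(1, 2))))) = Add(6, Mul(Pow(25, 2), Add(Rational(10, 17), Rational(-1, 2)))) = Add(6, Mul(625, Rational(3, 34))) = Add(6, Rational(1875, 34)) = Rational(2079, 34)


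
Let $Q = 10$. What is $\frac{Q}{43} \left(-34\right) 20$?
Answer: $- \frac{6800}{43} \approx -158.14$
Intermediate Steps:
$\frac{Q}{43} \left(-34\right) 20 = \frac{10}{43} \left(-34\right) 20 = \left(- \frac{340}{43}\right) 20 = - \frac{6800}{43}$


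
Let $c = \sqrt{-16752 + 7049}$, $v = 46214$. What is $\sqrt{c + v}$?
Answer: $\sqrt{46214 + i \sqrt{9703}} \approx 214.97 + 0.229 i$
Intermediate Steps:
$c = i \sqrt{9703}$ ($c = \sqrt{-9703} = i \sqrt{9703} \approx 98.504 i$)
$\sqrt{c + v} = \sqrt{i \sqrt{9703} + 46214} = \sqrt{46214 + i \sqrt{9703}}$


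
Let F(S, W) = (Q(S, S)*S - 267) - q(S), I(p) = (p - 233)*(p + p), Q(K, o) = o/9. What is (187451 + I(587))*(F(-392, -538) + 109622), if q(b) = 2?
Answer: 686171601527/9 ≈ 7.6241e+10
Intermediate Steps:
Q(K, o) = o/9 (Q(K, o) = o*(1/9) = o/9)
I(p) = 2*p*(-233 + p) (I(p) = (-233 + p)*(2*p) = 2*p*(-233 + p))
F(S, W) = -269 + S**2/9 (F(S, W) = ((S/9)*S - 267) - 1*2 = (S**2/9 - 267) - 2 = (-267 + S**2/9) - 2 = -269 + S**2/9)
(187451 + I(587))*(F(-392, -538) + 109622) = (187451 + 2*587*(-233 + 587))*((-269 + (1/9)*(-392)**2) + 109622) = (187451 + 2*587*354)*((-269 + (1/9)*153664) + 109622) = (187451 + 415596)*((-269 + 153664/9) + 109622) = 603047*(151243/9 + 109622) = 603047*(1137841/9) = 686171601527/9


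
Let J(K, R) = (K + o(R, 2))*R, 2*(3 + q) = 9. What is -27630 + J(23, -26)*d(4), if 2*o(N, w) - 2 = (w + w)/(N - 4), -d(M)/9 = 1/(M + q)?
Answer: -1463646/55 ≈ -26612.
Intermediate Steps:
q = 3/2 (q = -3 + (½)*9 = -3 + 9/2 = 3/2 ≈ 1.5000)
d(M) = -9/(3/2 + M) (d(M) = -9/(M + 3/2) = -9/(3/2 + M))
o(N, w) = 1 + w/(-4 + N) (o(N, w) = 1 + ((w + w)/(N - 4))/2 = 1 + ((2*w)/(-4 + N))/2 = 1 + (2*w/(-4 + N))/2 = 1 + w/(-4 + N))
J(K, R) = R*(K + (-2 + R)/(-4 + R)) (J(K, R) = (K + (-4 + R + 2)/(-4 + R))*R = (K + (-2 + R)/(-4 + R))*R = R*(K + (-2 + R)/(-4 + R)))
-27630 + J(23, -26)*d(4) = -27630 + (-26*(-2 - 26 + 23*(-4 - 26))/(-4 - 26))*(-18/(3 + 2*4)) = -27630 + (-26*(-2 - 26 + 23*(-30))/(-30))*(-18/(3 + 8)) = -27630 + (-26*(-1/30)*(-2 - 26 - 690))*(-18/11) = -27630 + (-26*(-1/30)*(-718))*(-18*1/11) = -27630 - 9334/15*(-18/11) = -27630 + 56004/55 = -1463646/55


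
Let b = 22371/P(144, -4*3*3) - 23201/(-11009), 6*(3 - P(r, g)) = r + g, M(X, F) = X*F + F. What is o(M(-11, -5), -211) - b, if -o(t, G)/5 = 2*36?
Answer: 62161908/55045 ≈ 1129.3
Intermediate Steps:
M(X, F) = F + F*X (M(X, F) = F*X + F = F + F*X)
o(t, G) = -360 (o(t, G) = -10*36 = -5*72 = -360)
P(r, g) = 3 - g/6 - r/6 (P(r, g) = 3 - (r + g)/6 = 3 - (g + r)/6 = 3 + (-g/6 - r/6) = 3 - g/6 - r/6)
b = -81978108/55045 (b = 22371/(3 - (-4*3)*3/6 - 1/6*144) - 23201/(-11009) = 22371/(3 - (-2)*3 - 24) - 23201*(-1/11009) = 22371/(3 - 1/6*(-36) - 24) + 23201/11009 = 22371/(3 + 6 - 24) + 23201/11009 = 22371/(-15) + 23201/11009 = 22371*(-1/15) + 23201/11009 = -7457/5 + 23201/11009 = -81978108/55045 ≈ -1489.3)
o(M(-11, -5), -211) - b = -360 - 1*(-81978108/55045) = -360 + 81978108/55045 = 62161908/55045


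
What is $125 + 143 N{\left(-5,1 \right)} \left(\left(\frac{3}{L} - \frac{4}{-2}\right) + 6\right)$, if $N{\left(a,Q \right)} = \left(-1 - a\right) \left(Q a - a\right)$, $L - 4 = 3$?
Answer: $125$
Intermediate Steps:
$L = 7$ ($L = 4 + 3 = 7$)
$N{\left(a,Q \right)} = \left(-1 - a\right) \left(- a + Q a\right)$
$125 + 143 N{\left(-5,1 \right)} \left(\left(\frac{3}{L} - \frac{4}{-2}\right) + 6\right) = 125 + 143 - 5 \left(1 - 5 - 1 - 1 \left(-5\right)\right) \left(\left(\frac{3}{7} - \frac{4}{-2}\right) + 6\right) = 125 + 143 - 5 \left(1 - 5 - 1 + 5\right) \left(\left(3 \cdot \frac{1}{7} - -2\right) + 6\right) = 125 + 143 \left(-5\right) 0 \left(\left(\frac{3}{7} + 2\right) + 6\right) = 125 + 143 \cdot 0 \left(\frac{17}{7} + 6\right) = 125 + 143 \cdot 0 \cdot \frac{59}{7} = 125 + 143 \cdot 0 = 125 + 0 = 125$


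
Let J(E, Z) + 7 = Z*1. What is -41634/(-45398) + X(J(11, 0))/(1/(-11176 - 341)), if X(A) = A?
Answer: 1829991498/22699 ≈ 80620.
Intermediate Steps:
J(E, Z) = -7 + Z (J(E, Z) = -7 + Z*1 = -7 + Z)
-41634/(-45398) + X(J(11, 0))/(1/(-11176 - 341)) = -41634/(-45398) + (-7 + 0)/(1/(-11176 - 341)) = -41634*(-1/45398) - 7/(1/(-11517)) = 20817/22699 - 7/(-1/11517) = 20817/22699 - 7*(-11517) = 20817/22699 + 80619 = 1829991498/22699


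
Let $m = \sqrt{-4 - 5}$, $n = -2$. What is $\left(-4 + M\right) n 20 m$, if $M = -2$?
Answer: $720 i \approx 720.0 i$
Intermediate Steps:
$m = 3 i$ ($m = \sqrt{-9} = 3 i \approx 3.0 i$)
$\left(-4 + M\right) n 20 m = \left(-4 - 2\right) \left(-2\right) 20 \cdot 3 i = \left(-6\right) \left(-2\right) 20 \cdot 3 i = 12 \cdot 20 \cdot 3 i = 240 \cdot 3 i = 720 i$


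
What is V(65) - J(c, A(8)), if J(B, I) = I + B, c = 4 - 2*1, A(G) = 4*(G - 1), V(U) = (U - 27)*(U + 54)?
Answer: 4492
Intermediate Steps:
V(U) = (-27 + U)*(54 + U)
A(G) = -4 + 4*G (A(G) = 4*(-1 + G) = -4 + 4*G)
c = 2 (c = 4 - 2 = 2)
J(B, I) = B + I
V(65) - J(c, A(8)) = (-1458 + 65² + 27*65) - (2 + (-4 + 4*8)) = (-1458 + 4225 + 1755) - (2 + (-4 + 32)) = 4522 - (2 + 28) = 4522 - 1*30 = 4522 - 30 = 4492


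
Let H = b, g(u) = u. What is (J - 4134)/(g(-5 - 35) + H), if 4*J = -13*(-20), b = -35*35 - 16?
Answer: 4069/1281 ≈ 3.1764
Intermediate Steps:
b = -1241 (b = -1225 - 16 = -1241)
H = -1241
J = 65 (J = (-13*(-20))/4 = (¼)*260 = 65)
(J - 4134)/(g(-5 - 35) + H) = (65 - 4134)/((-5 - 35) - 1241) = -4069/(-40 - 1241) = -4069/(-1281) = -4069*(-1/1281) = 4069/1281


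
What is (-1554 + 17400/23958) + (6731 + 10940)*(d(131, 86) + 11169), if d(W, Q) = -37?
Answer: 785471090774/3993 ≈ 1.9671e+8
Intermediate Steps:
(-1554 + 17400/23958) + (6731 + 10940)*(d(131, 86) + 11169) = (-1554 + 17400/23958) + (6731 + 10940)*(-37 + 11169) = (-1554 + 17400*(1/23958)) + 17671*11132 = (-1554 + 2900/3993) + 196713572 = -6202222/3993 + 196713572 = 785471090774/3993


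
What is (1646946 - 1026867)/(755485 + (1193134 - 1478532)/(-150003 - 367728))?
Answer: 321034120749/391138289933 ≈ 0.82077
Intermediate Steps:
(1646946 - 1026867)/(755485 + (1193134 - 1478532)/(-150003 - 367728)) = 620079/(755485 - 285398/(-517731)) = 620079/(755485 - 285398*(-1/517731)) = 620079/(755485 + 285398/517731) = 620079/(391138289933/517731) = 620079*(517731/391138289933) = 321034120749/391138289933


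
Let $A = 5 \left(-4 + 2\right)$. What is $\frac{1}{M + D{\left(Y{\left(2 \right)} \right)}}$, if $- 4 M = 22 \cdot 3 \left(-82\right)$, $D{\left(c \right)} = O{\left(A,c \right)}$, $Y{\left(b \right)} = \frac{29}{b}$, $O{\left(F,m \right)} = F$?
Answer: $\frac{1}{1343} \approx 0.0007446$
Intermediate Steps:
$A = -10$ ($A = 5 \left(-2\right) = -10$)
$D{\left(c \right)} = -10$
$M = 1353$ ($M = - \frac{22 \cdot 3 \left(-82\right)}{4} = - \frac{66 \left(-82\right)}{4} = \left(- \frac{1}{4}\right) \left(-5412\right) = 1353$)
$\frac{1}{M + D{\left(Y{\left(2 \right)} \right)}} = \frac{1}{1353 - 10} = \frac{1}{1343}$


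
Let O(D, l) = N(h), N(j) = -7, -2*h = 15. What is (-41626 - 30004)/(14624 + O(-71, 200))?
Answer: -71630/14617 ≈ -4.9005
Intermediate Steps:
h = -15/2 (h = -½*15 = -15/2 ≈ -7.5000)
O(D, l) = -7
(-41626 - 30004)/(14624 + O(-71, 200)) = (-41626 - 30004)/(14624 - 7) = -71630/14617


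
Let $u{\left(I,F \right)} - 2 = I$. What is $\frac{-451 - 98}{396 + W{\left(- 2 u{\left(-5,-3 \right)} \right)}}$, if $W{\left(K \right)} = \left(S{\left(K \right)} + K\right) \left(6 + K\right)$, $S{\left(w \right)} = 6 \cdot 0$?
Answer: $- \frac{61}{52} \approx -1.1731$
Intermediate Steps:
$u{\left(I,F \right)} = 2 + I$
$S{\left(w \right)} = 0$
$W{\left(K \right)} = K \left(6 + K\right)$ ($W{\left(K \right)} = \left(0 + K\right) \left(6 + K\right) = K \left(6 + K\right)$)
$\frac{-451 - 98}{396 + W{\left(- 2 u{\left(-5,-3 \right)} \right)}} = \frac{-451 - 98}{396 + - 2 \left(2 - 5\right) \left(6 - 2 \left(2 - 5\right)\right)} = - \frac{549}{396 + \left(-2\right) \left(-3\right) \left(6 - -6\right)} = - \frac{549}{396 + 6 \left(6 + 6\right)} = - \frac{549}{396 + 6 \cdot 12} = - \frac{549}{396 + 72} = - \frac{549}{468} = \left(-549\right) \frac{1}{468} = - \frac{61}{52}$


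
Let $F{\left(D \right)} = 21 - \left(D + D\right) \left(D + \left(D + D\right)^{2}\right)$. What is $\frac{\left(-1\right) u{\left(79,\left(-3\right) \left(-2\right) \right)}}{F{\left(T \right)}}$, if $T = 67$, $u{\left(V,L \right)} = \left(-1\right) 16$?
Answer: $- \frac{16}{2415061} \approx -6.6251 \cdot 10^{-6}$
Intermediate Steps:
$u{\left(V,L \right)} = -16$
$F{\left(D \right)} = 21 - 2 D \left(D + 4 D^{2}\right)$ ($F{\left(D \right)} = 21 - 2 D \left(D + \left(2 D\right)^{2}\right) = 21 - 2 D \left(D + 4 D^{2}\right)$)
$\frac{\left(-1\right) u{\left(79,\left(-3\right) \left(-2\right) \right)}}{F{\left(T \right)}} = \frac{\left(-1\right) \left(-16\right)}{21 - 8 \cdot 67^{3} - 2 \cdot 67^{2}} = \frac{16}{21 - 2406104 - 8978} = \frac{16}{-2415061} = 16 \left(- \frac{1}{2415061}\right) = - \frac{16}{2415061}$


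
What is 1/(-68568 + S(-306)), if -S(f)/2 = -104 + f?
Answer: -1/67748 ≈ -1.4761e-5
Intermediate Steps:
S(f) = 208 - 2*f (S(f) = -2*(-104 + f) = 208 - 2*f)
1/(-68568 + S(-306)) = 1/(-68568 + (208 - 2*(-306))) = 1/(-68568 + (208 + 612)) = 1/(-68568 + 820) = 1/(-67748) = -1/67748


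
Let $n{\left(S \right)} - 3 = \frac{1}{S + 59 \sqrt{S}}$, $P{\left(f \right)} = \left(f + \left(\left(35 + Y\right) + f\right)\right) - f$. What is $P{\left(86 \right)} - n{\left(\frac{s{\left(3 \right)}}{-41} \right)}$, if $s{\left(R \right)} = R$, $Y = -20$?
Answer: $\frac{13986993}{142724} + \frac{2419 i \sqrt{123}}{428172} \approx 98.0 + 0.062657 i$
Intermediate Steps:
$P{\left(f \right)} = 15 + f$ ($P{\left(f \right)} = \left(f + \left(\left(35 - 20\right) + f\right)\right) - f = \left(f + \left(15 + f\right)\right) - f = \left(15 + 2 f\right) - f = 15 + f$)
$n{\left(S \right)} = 3 + \frac{1}{S + 59 \sqrt{S}}$
$P{\left(86 \right)} - n{\left(\frac{s{\left(3 \right)}}{-41} \right)} = \left(15 + 86\right) - \frac{1 + 3 \frac{3}{-41} + 177 \sqrt{\frac{3}{-41}}}{\frac{3}{-41} + 59 \sqrt{\frac{3}{-41}}} = 101 - \frac{1 + 3 \cdot 3 \left(- \frac{1}{41}\right) + 177 \sqrt{3 \left(- \frac{1}{41}\right)}}{3 \left(- \frac{1}{41}\right) + 59 \sqrt{3 \left(- \frac{1}{41}\right)}} = 101 - \frac{1 + 3 \left(- \frac{3}{41}\right) + 177 \sqrt{- \frac{3}{41}}}{- \frac{3}{41} + 59 \sqrt{- \frac{3}{41}}} = 101 - \frac{1 - \frac{9}{41} + 177 \frac{i \sqrt{123}}{41}}{- \frac{3}{41} + 59 \frac{i \sqrt{123}}{41}} = 101 - \frac{1 - \frac{9}{41} + \frac{177 i \sqrt{123}}{41}}{- \frac{3}{41} + \frac{59 i \sqrt{123}}{41}} = 101 - \frac{\frac{32}{41} + \frac{177 i \sqrt{123}}{41}}{- \frac{3}{41} + \frac{59 i \sqrt{123}}{41}}$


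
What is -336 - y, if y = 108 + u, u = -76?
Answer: -368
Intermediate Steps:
y = 32 (y = 108 - 76 = 32)
-336 - y = -336 - 1*32 = -336 - 32 = -368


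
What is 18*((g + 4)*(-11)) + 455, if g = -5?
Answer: 653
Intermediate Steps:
18*((g + 4)*(-11)) + 455 = 18*((-5 + 4)*(-11)) + 455 = 18*(-1*(-11)) + 455 = 18*11 + 455 = 198 + 455 = 653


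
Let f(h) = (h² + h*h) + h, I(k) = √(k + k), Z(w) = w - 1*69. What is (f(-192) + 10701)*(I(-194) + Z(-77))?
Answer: -12298602 + 168474*I*√97 ≈ -1.2299e+7 + 1.6593e+6*I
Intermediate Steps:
Z(w) = -69 + w (Z(w) = w - 69 = -69 + w)
I(k) = √2*√k (I(k) = √(2*k) = √2*√k)
f(h) = h + 2*h² (f(h) = (h² + h²) + h = 2*h² + h = h + 2*h²)
(f(-192) + 10701)*(I(-194) + Z(-77)) = (-192*(1 + 2*(-192)) + 10701)*(√2*√(-194) + (-69 - 77)) = (-192*(1 - 384) + 10701)*(√2*(I*√194) - 146) = (-192*(-383) + 10701)*(2*I*√97 - 146) = (73536 + 10701)*(-146 + 2*I*√97) = 84237*(-146 + 2*I*√97) = -12298602 + 168474*I*√97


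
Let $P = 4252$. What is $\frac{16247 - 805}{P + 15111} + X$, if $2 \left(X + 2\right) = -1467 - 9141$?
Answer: $- \frac{102724636}{19363} \approx -5305.2$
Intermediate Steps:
$X = -5306$ ($X = -2 + \frac{-1467 - 9141}{2} = -2 + \frac{1}{2} \left(-10608\right) = -2 - 5304 = -5306$)
$\frac{16247 - 805}{P + 15111} + X = \frac{16247 - 805}{4252 + 15111} - 5306 = \frac{15442}{19363} - 5306 = - \frac{102724636}{19363}$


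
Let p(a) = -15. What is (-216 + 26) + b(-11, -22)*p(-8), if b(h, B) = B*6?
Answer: 1790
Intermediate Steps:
b(h, B) = 6*B
(-216 + 26) + b(-11, -22)*p(-8) = (-216 + 26) + (6*(-22))*(-15) = -190 - 132*(-15) = -190 + 1980 = 1790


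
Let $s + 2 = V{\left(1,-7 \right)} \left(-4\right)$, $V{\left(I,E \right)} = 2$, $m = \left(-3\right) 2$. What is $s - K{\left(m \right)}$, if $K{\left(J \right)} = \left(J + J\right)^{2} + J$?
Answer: $-148$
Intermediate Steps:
$m = -6$
$K{\left(J \right)} = J + 4 J^{2}$ ($K{\left(J \right)} = \left(2 J\right)^{2} + J = 4 J^{2} + J = J + 4 J^{2}$)
$s = -10$ ($s = -2 + 2 \left(-4\right) = -2 - 8 = -10$)
$s - K{\left(m \right)} = -10 - - 6 \left(1 + 4 \left(-6\right)\right) = -10 - - 6 \left(1 - 24\right) = -10 - \left(-6\right) \left(-23\right) = -10 - 138 = -148$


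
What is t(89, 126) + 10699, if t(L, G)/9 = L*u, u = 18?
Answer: 25117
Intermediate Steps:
t(L, G) = 162*L (t(L, G) = 9*(L*18) = 9*(18*L) = 162*L)
t(89, 126) + 10699 = 162*89 + 10699 = 14418 + 10699 = 25117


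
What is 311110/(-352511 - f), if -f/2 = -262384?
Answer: -311110/877279 ≈ -0.35463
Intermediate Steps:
f = 524768 (f = -2*(-262384) = 524768)
311110/(-352511 - f) = 311110/(-352511 - 1*524768) = 311110/(-352511 - 524768) = 311110/(-877279) = 311110*(-1/877279) = -311110/877279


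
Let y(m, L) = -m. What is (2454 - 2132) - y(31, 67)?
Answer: 353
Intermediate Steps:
(2454 - 2132) - y(31, 67) = (2454 - 2132) - (-1)*31 = 322 - 1*(-31) = 322 + 31 = 353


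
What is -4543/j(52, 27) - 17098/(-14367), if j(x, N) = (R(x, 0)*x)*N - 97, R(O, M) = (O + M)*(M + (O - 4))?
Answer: 59851029845/50346091329 ≈ 1.1888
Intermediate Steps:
R(O, M) = (M + O)*(-4 + M + O) (R(O, M) = (M + O)*(M + (-4 + O)) = (M + O)*(-4 + M + O))
j(x, N) = -97 + N*x*(x² - 4*x) (j(x, N) = ((0² + x² - 4*0 - 4*x + 2*0*x)*x)*N - 97 = ((0 + x² + 0 - 4*x + 0)*x)*N - 97 = ((x² - 4*x)*x)*N - 97 = (x*(x² - 4*x))*N - 97 = N*x*(x² - 4*x) - 97 = -97 + N*x*(x² - 4*x))
-4543/j(52, 27) - 17098/(-14367) = -4543/(-97 + 27*52²*(-4 + 52)) - 17098/(-14367) = -4543/(-97 + 27*2704*48) - 17098*(-1/14367) = -4543/(-97 + 3504384) + 17098/14367 = -4543/3504287 + 17098/14367 = 59851029845/50346091329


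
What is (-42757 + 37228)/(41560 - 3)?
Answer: -5529/41557 ≈ -0.13305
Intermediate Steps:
(-42757 + 37228)/(41560 - 3) = -5529/41557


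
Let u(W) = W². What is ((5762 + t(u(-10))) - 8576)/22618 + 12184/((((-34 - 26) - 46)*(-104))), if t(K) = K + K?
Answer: 15422561/15583802 ≈ 0.98965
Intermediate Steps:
t(K) = 2*K
((5762 + t(u(-10))) - 8576)/22618 + 12184/((((-34 - 26) - 46)*(-104))) = ((5762 + 2*(-10)²) - 8576)/22618 + 12184/((((-34 - 26) - 46)*(-104))) = ((5762 + 2*100) - 8576)*(1/22618) + 12184/(((-60 - 46)*(-104))) = ((5762 + 200) - 8576)*(1/22618) + 12184/((-106*(-104))) = (5962 - 8576)*(1/22618) + 12184/11024 = -2614*1/22618 + 12184*(1/11024) = -1307/11309 + 1523/1378 = 15422561/15583802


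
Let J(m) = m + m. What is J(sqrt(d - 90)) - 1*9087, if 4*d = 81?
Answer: -9087 + 3*I*sqrt(31) ≈ -9087.0 + 16.703*I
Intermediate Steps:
d = 81/4 (d = (1/4)*81 = 81/4 ≈ 20.250)
J(m) = 2*m
J(sqrt(d - 90)) - 1*9087 = 2*sqrt(81/4 - 90) - 1*9087 = 2*sqrt(-279/4) - 9087 = 2*(3*I*sqrt(31)/2) - 9087 = 3*I*sqrt(31) - 9087 = -9087 + 3*I*sqrt(31)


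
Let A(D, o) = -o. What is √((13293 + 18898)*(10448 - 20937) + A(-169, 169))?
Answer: 4*I*√21103223 ≈ 18375.0*I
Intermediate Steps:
√((13293 + 18898)*(10448 - 20937) + A(-169, 169)) = √((13293 + 18898)*(10448 - 20937) - 1*169) = √(32191*(-10489) - 169) = √(-337651399 - 169) = √(-337651568) = 4*I*√21103223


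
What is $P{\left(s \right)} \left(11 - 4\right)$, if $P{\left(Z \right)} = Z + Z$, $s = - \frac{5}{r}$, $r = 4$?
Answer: $- \frac{35}{2} \approx -17.5$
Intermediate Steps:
$s = - \frac{5}{4} \approx -1.25$
$P{\left(Z \right)} = 2 Z$
$P{\left(s \right)} \left(11 - 4\right) = 2 \left(- \frac{5}{4}\right) \left(11 - 4\right) = \left(- \frac{5}{2}\right) 7 = - \frac{35}{2}$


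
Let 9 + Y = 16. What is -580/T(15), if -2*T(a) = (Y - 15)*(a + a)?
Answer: -29/6 ≈ -4.8333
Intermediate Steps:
Y = 7 (Y = -9 + 16 = 7)
T(a) = 8*a (T(a) = -(7 - 15)*(a + a)/2 = -(-4)*2*a = -(-8)*a = 8*a)
-580/T(15) = -580/(8*15) = -580/120 = -580*1/120 = -29/6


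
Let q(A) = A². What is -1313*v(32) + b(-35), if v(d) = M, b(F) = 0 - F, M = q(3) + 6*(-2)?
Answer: 3974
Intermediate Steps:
M = -3 (M = 3² + 6*(-2) = 9 - 12 = -3)
b(F) = -F
v(d) = -3
-1313*v(32) + b(-35) = -1313*(-3) - 1*(-35) = 3939 + 35 = 3974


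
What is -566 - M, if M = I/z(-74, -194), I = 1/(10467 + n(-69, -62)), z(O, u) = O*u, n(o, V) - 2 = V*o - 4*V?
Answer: -121841812521/215268220 ≈ -566.00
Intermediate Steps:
n(o, V) = 2 - 4*V + V*o (n(o, V) = 2 + (V*o - 4*V) = 2 + (-4*V + V*o) = 2 - 4*V + V*o)
I = 1/14995 (I = 1/(10467 + (2 - 4*(-62) - 62*(-69))) = 1/(10467 + (2 + 248 + 4278)) = 1/(10467 + 4528) = 1/14995 ≈ 6.6689e-5)
M = 1/215268220 (M = 1/(14995*((-74*(-194)))) = (1/14995)/14356 = (1/14995)*(1/14356) = 1/215268220 ≈ 4.6454e-9)
-566 - M = -566 - 1*1/215268220 = -566 - 1/215268220 = -121841812521/215268220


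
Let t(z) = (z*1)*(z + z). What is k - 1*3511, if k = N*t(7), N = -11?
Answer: -4589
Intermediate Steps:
t(z) = 2*z² (t(z) = z*(2*z) = 2*z²)
k = -1078 (k = -22*7² = -22*49 = -11*98 = -1078)
k - 1*3511 = -1078 - 1*3511 = -1078 - 3511 = -4589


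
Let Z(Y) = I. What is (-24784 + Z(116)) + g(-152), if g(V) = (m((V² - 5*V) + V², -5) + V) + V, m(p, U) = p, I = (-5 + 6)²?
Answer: 21881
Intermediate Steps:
I = 1 (I = 1² = 1)
Z(Y) = 1
g(V) = -3*V + 2*V² (g(V) = (((V² - 5*V) + V²) + V) + V = ((-5*V + 2*V²) + V) + V = (-4*V + 2*V²) + V = -3*V + 2*V²)
(-24784 + Z(116)) + g(-152) = (-24784 + 1) - 152*(-3 + 2*(-152)) = -24783 - 152*(-3 - 304) = -24783 - 152*(-307) = -24783 + 46664 = 21881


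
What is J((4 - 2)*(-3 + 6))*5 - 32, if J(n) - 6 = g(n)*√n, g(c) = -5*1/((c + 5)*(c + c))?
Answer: -2 - 25*√6/132 ≈ -2.4639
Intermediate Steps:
g(c) = -5/(2*c*(5 + c)) (g(c) = -5*1/(2*c*(5 + c)) = -5/(2*c*(5 + c)))
J(n) = 6 - 5/(2*√n*(5 + n)) (J(n) = 6 + (-5/(2*n*(5 + n)))*√n = 6 - 5/(2*√n*(5 + n)))
J((4 - 2)*(-3 + 6))*5 - 32 = ((-5 + 12*√((4 - 2)*(-3 + 6))*(5 + (4 - 2)*(-3 + 6)))/(2*√((4 - 2)*(-3 + 6))*(5 + (4 - 2)*(-3 + 6))))*5 - 32 = ((-5 + 12*√(2*3)*(5 + 2*3))/(2*√(2*3)*(5 + 2*3)))*5 - 32 = ((-5 + 12*√6*(5 + 6))/(2*√6*(5 + 6)))*5 - 32 = ((½)*(√6/6)*(-5 + 12*√6*11)/11)*5 - 32 = ((½)*(√6/6)*(1/11)*(-5 + 132*√6))*5 - 32 = (√6*(-5 + 132*√6)/132)*5 - 32 = 5*√6*(-5 + 132*√6)/132 - 32 = -32 + 5*√6*(-5 + 132*√6)/132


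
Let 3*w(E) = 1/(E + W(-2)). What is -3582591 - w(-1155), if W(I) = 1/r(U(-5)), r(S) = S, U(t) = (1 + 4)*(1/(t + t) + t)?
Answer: -211039688020/58907 ≈ -3.5826e+6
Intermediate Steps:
U(t) = 5*t + 5/(2*t) (U(t) = 5*(1/(2*t) + t) = 5*(t + 1/(2*t)) = 5*t + 5/(2*t))
W(I) = -2/51 (W(I) = 1/(5*(-5) + (5/2)/(-5)) = 1/(-25 + (5/2)*(-⅕)) = 1/(-25 - ½) = 1/(-51/2) = -2/51)
w(E) = 1/(3*(-2/51 + E)) (w(E) = 1/(3*(E - 2/51)) = 1/(3*(-2/51 + E)))
-3582591 - w(-1155) = -3582591 - 17/(-2 + 51*(-1155)) = -3582591 - 17/(-2 - 58905) = -3582591 - 17/(-58907) = -3582591 - 17*(-1)/58907 = -3582591 - 1*(-17/58907) = -3582591 + 17/58907 = -211039688020/58907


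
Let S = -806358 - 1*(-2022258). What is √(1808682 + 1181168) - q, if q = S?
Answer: -1215900 + 5*√119594 ≈ -1.2142e+6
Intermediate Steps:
S = 1215900 (S = -806358 + 2022258 = 1215900)
q = 1215900
√(1808682 + 1181168) - q = √(1808682 + 1181168) - 1*1215900 = √2989850 - 1215900 = 5*√119594 - 1215900 = -1215900 + 5*√119594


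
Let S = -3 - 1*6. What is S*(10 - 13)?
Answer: 27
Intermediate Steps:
S = -9 (S = -3 - 6 = -9)
S*(10 - 13) = -9*(10 - 13) = -9*(-3) = 27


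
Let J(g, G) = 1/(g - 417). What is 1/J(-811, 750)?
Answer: -1228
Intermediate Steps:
J(g, G) = 1/(-417 + g)
1/J(-811, 750) = 1/(1/(-417 - 811)) = 1/(1/(-1228)) = 1/(-1/1228) = -1228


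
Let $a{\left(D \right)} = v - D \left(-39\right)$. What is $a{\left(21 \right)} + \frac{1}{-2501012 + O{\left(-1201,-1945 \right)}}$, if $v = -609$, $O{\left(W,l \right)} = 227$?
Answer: $\frac{525164849}{2500785} \approx 210.0$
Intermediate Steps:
$a{\left(D \right)} = -609 + 39 D$ ($a{\left(D \right)} = -609 - D \left(-39\right) = -609 - - 39 D = -609 + 39 D$)
$a{\left(21 \right)} + \frac{1}{-2501012 + O{\left(-1201,-1945 \right)}} = \left(-609 + 39 \cdot 21\right) + \frac{1}{-2501012 + 227} = \left(-609 + 819\right) + \frac{1}{-2500785} = 210 - \frac{1}{2500785} = \frac{525164849}{2500785}$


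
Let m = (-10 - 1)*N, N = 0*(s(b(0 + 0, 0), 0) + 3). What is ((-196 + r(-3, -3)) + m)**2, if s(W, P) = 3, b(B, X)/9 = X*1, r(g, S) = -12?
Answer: 43264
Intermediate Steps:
b(B, X) = 9*X (b(B, X) = 9*(X*1) = 9*X)
N = 0 (N = 0*(3 + 3) = 0*6 = 0)
m = 0 (m = (-10 - 1)*0 = -11*0 = 0)
((-196 + r(-3, -3)) + m)**2 = ((-196 - 12) + 0)**2 = (-208 + 0)**2 = (-208)**2 = 43264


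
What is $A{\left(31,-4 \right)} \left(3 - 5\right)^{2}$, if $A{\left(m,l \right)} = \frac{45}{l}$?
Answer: $-45$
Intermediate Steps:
$A{\left(31,-4 \right)} \left(3 - 5\right)^{2} = \frac{45}{-4} \left(3 - 5\right)^{2} = 45 \left(- \frac{1}{4}\right) \left(-2\right)^{2} = \left(- \frac{45}{4}\right) 4 = -45$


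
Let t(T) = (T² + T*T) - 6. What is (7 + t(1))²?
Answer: 9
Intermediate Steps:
t(T) = -6 + 2*T² (t(T) = (T² + T²) - 6 = 2*T² - 6 = -6 + 2*T²)
(7 + t(1))² = (7 + (-6 + 2*1²))² = (7 + (-6 + 2*1))² = (7 + (-6 + 2))² = (7 - 4)² = 3² = 9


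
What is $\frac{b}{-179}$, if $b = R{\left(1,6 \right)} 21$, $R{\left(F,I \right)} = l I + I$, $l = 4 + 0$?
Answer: $- \frac{630}{179} \approx -3.5196$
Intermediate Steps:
$l = 4$
$R{\left(F,I \right)} = 5 I$ ($R{\left(F,I \right)} = 4 I + I = 5 I$)
$b = 630$ ($b = 5 \cdot 6 \cdot 21 = 30 \cdot 21 = 630$)
$\frac{b}{-179} = \frac{630}{-179} = 630 \left(- \frac{1}{179}\right) = - \frac{630}{179}$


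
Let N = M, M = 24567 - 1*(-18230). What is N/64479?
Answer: 42797/64479 ≈ 0.66374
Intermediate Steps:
M = 42797 (M = 24567 + 18230 = 42797)
N = 42797
N/64479 = 42797/64479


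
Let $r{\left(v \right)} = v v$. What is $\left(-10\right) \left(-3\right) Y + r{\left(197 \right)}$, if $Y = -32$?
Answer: $37849$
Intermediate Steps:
$r{\left(v \right)} = v^{2}$
$\left(-10\right) \left(-3\right) Y + r{\left(197 \right)} = \left(-10\right) \left(-3\right) \left(-32\right) + 197^{2} = 30 \left(-32\right) + 38809 = -960 + 38809 = 37849$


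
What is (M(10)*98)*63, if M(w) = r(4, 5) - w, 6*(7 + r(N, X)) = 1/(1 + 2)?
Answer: -104615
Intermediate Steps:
r(N, X) = -125/18 (r(N, X) = -7 + 1/(6*(1 + 2)) = -7 + (1/6)/3 = -7 + (1/6)*(1/3) = -7 + 1/18 = -125/18)
M(w) = -125/18 - w
(M(10)*98)*63 = ((-125/18 - 1*10)*98)*63 = ((-125/18 - 10)*98)*63 = -305/18*98*63 = -14945/9*63 = -104615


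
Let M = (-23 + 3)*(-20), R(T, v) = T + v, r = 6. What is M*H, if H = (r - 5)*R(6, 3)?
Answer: 3600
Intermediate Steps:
H = 9 (H = (6 - 5)*(6 + 3) = 1*9 = 9)
M = 400 (M = -20*(-20) = 400)
M*H = 400*9 = 3600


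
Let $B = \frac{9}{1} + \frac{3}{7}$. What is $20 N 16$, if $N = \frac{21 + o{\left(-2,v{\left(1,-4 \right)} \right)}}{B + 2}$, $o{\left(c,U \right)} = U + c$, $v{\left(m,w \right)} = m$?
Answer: $560$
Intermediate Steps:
$B = \frac{66}{7}$ ($B = 9 \cdot 1 + 3 \cdot \frac{1}{7} = 9 + \frac{3}{7} = \frac{66}{7} \approx 9.4286$)
$N = \frac{7}{4}$ ($N = \frac{21 + \left(1 - 2\right)}{\frac{66}{7} + 2} = \frac{21 - 1}{\frac{80}{7}} = 20 \cdot \frac{7}{80} = \frac{7}{4} \approx 1.75$)
$20 N 16 = 20 \cdot \frac{7}{4} \cdot 16 = 35 \cdot 16 = 560$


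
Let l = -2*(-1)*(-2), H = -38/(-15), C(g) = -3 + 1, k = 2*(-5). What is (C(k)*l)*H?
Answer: 304/15 ≈ 20.267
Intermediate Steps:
k = -10
C(g) = -2
H = 38/15 (H = -38*(-1/15) = 38/15 ≈ 2.5333)
l = -4 (l = 2*(-2) = -4)
(C(k)*l)*H = -2*(-4)*(38/15) = 8*(38/15) = 304/15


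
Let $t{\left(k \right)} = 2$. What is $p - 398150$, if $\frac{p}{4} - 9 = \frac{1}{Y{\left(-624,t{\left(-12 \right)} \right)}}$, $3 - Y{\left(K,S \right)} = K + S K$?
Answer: $- \frac{746463746}{1875} \approx -3.9811 \cdot 10^{5}$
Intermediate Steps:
$Y{\left(K,S \right)} = 3 - K - K S$ ($Y{\left(K,S \right)} = 3 - \left(K + S K\right) = 3 - \left(K + K S\right) = 3 - K - K S$)
$p = \frac{67504}{1875}$ ($p = 36 + \frac{4}{3 - -624 - \left(-624\right) 2} = 36 + \frac{4}{3 + 624 + 1248} = 36 + \frac{4}{1875} = \frac{67504}{1875} \approx 36.002$)
$p - 398150 = \frac{67504}{1875} - 398150 = - \frac{746463746}{1875}$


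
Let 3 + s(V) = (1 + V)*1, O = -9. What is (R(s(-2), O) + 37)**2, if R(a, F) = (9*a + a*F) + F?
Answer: 784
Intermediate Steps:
s(V) = -2 + V (s(V) = -3 + (1 + V)*1 = -3 + (1 + V) = -2 + V)
R(a, F) = F + 9*a + F*a (R(a, F) = (9*a + F*a) + F = F + 9*a + F*a)
(R(s(-2), O) + 37)**2 = ((-9 + 9*(-2 - 2) - 9*(-2 - 2)) + 37)**2 = ((-9 + 9*(-4) - 9*(-4)) + 37)**2 = ((-9 - 36 + 36) + 37)**2 = (-9 + 37)**2 = 28**2 = 784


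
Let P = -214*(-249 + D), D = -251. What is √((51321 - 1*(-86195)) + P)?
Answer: 2*√61129 ≈ 494.49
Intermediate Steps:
P = 107000 (P = -214*(-249 - 251) = -214*(-500) = 107000)
√((51321 - 1*(-86195)) + P) = √((51321 - 1*(-86195)) + 107000) = √((51321 + 86195) + 107000) = √(137516 + 107000) = √244516 = 2*√61129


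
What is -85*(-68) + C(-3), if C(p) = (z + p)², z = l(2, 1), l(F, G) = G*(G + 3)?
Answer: 5781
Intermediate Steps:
l(F, G) = G*(3 + G)
z = 4 (z = 1*(3 + 1) = 1*4 = 4)
C(p) = (4 + p)²
-85*(-68) + C(-3) = -85*(-68) + (4 - 3)² = 5780 + 1² = 5780 + 1 = 5781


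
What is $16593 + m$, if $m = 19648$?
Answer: $36241$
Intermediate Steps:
$16593 + m = 16593 + 19648 = 36241$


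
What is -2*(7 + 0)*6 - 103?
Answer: -187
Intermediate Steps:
-2*(7 + 0)*6 - 103 = -2*7*6 - 103 = -14*6 - 103 = -84 - 103 = -187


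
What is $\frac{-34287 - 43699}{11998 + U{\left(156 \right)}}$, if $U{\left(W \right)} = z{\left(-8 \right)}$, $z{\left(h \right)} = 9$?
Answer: $- \frac{77986}{12007} \approx -6.495$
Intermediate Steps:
$U{\left(W \right)} = 9$
$\frac{-34287 - 43699}{11998 + U{\left(156 \right)}} = \frac{-34287 - 43699}{11998 + 9} = - \frac{77986}{12007}$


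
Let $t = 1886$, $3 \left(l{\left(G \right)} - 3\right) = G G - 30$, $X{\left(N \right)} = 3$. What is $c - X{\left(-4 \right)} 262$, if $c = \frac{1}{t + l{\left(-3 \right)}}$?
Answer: $- \frac{1479251}{1882} \approx -786.0$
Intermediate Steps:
$l{\left(G \right)} = -7 + \frac{G^{2}}{3}$ ($l{\left(G \right)} = 3 + \frac{G G - 30}{3} = 3 + \frac{G^{2} - 30}{3} = 3 + \frac{-30 + G^{2}}{3} = 3 + \left(-10 + \frac{G^{2}}{3}\right) = -7 + \frac{G^{2}}{3}$)
$c = \frac{1}{1882}$ ($c = \frac{1}{1886 - \left(7 - \frac{\left(-3\right)^{2}}{3}\right)} = \frac{1}{1886 + \left(-7 + \frac{1}{3} \cdot 9\right)} = \frac{1}{1886 + \left(-7 + 3\right)} = \frac{1}{1886 - 4} = \frac{1}{1882} \approx 0.00053135$)
$c - X{\left(-4 \right)} 262 = \frac{1}{1882} - 3 \cdot 262 = \frac{1}{1882} - 786 = - \frac{1479251}{1882}$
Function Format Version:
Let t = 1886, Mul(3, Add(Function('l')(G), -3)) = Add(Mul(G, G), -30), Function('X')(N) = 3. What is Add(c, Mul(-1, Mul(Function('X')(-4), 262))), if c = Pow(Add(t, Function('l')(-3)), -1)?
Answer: Rational(-1479251, 1882) ≈ -786.00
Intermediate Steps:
Function('l')(G) = Add(-7, Mul(Rational(1, 3), Pow(G, 2))) (Function('l')(G) = Add(3, Mul(Rational(1, 3), Add(Mul(G, G), -30))) = Add(3, Mul(Rational(1, 3), Add(Pow(G, 2), -30))) = Add(3, Mul(Rational(1, 3), Add(-30, Pow(G, 2)))) = Add(3, Add(-10, Mul(Rational(1, 3), Pow(G, 2)))) = Add(-7, Mul(Rational(1, 3), Pow(G, 2))))
c = Rational(1, 1882) (c = Pow(Add(1886, Add(-7, Mul(Rational(1, 3), Pow(-3, 2)))), -1) = Pow(Add(1886, Add(-7, Mul(Rational(1, 3), 9))), -1) = Pow(Add(1886, Add(-7, 3)), -1) = Pow(Add(1886, -4), -1) = Pow(1882, -1) = Rational(1, 1882) ≈ 0.00053135)
Add(c, Mul(-1, Mul(Function('X')(-4), 262))) = Add(Rational(1, 1882), Mul(-1, Mul(3, 262))) = Add(Rational(1, 1882), Mul(-1, 786)) = Add(Rational(1, 1882), -786) = Rational(-1479251, 1882)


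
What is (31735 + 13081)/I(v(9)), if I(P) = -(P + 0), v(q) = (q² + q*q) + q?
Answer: -44816/171 ≈ -262.08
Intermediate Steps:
v(q) = q + 2*q² (v(q) = (q² + q²) + q = 2*q² + q = q + 2*q²)
I(P) = -P
(31735 + 13081)/I(v(9)) = (31735 + 13081)/((-9*(1 + 2*9))) = 44816/((-9*(1 + 18))) = 44816/((-9*19)) = 44816/((-1*171)) = 44816/(-171) = 44816*(-1/171) = -44816/171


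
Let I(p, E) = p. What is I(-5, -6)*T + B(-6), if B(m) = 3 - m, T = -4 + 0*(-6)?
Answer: 29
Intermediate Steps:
T = -4 (T = -4 + 0 = -4)
I(-5, -6)*T + B(-6) = -5*(-4) + (3 - 1*(-6)) = 20 + (3 + 6) = 20 + 9 = 29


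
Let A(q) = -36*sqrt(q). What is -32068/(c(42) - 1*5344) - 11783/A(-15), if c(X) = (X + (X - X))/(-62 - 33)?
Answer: 1523230/253861 - 11783*I*sqrt(15)/540 ≈ 6.0003 - 84.51*I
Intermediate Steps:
c(X) = -X/95 (c(X) = (X + 0)/(-95) = X*(-1/95) = -X/95)
-32068/(c(42) - 1*5344) - 11783/A(-15) = -32068/(-1/95*42 - 1*5344) - 11783*I*sqrt(15)/540 = -32068/(-42/95 - 5344) - 11783*I*sqrt(15)/540 = -32068/(-507722/95) - 11783*I*sqrt(15)/540 = -32068*(-95/507722) - 11783*I*sqrt(15)/540 = 1523230/253861 - 11783*I*sqrt(15)/540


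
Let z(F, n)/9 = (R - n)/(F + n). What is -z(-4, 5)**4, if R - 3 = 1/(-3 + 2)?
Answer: -531441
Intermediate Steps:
R = 2 (R = 3 + 1/(-3 + 2) = 3 + 1/(-1) = 3 - 1 = 2)
z(F, n) = 9*(2 - n)/(F + n) (z(F, n) = 9*((2 - n)/(F + n)) = 9*(2 - n)/(F + n))
-z(-4, 5)**4 = -(9*(2 - 1*5)/(-4 + 5))**4 = -(9*(2 - 5)/1)**4 = -(9*1*(-3))**4 = -1*(-27)**4 = -1*531441 = -531441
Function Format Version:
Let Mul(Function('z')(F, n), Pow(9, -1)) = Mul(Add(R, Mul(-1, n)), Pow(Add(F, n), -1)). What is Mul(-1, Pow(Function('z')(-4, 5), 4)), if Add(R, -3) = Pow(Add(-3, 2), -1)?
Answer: -531441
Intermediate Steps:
R = 2 (R = Add(3, Pow(Add(-3, 2), -1)) = Add(3, Pow(-1, -1)) = Add(3, -1) = 2)
Function('z')(F, n) = Mul(9, Pow(Add(F, n), -1), Add(2, Mul(-1, n))) (Function('z')(F, n) = Mul(9, Mul(Add(2, Mul(-1, n)), Pow(Add(F, n), -1))) = Mul(9, Mul(Pow(Add(F, n), -1), Add(2, Mul(-1, n)))) = Mul(9, Pow(Add(F, n), -1), Add(2, Mul(-1, n))))
Mul(-1, Pow(Function('z')(-4, 5), 4)) = Mul(-1, Pow(Mul(9, Pow(Add(-4, 5), -1), Add(2, Mul(-1, 5))), 4)) = Mul(-1, Pow(Mul(9, Pow(1, -1), Add(2, -5)), 4)) = Mul(-1, Pow(Mul(9, 1, -3), 4)) = Mul(-1, Pow(-27, 4)) = Mul(-1, 531441) = -531441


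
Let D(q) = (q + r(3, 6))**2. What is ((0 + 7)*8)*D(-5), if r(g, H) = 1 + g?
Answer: 56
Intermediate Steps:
D(q) = (4 + q)**2 (D(q) = (q + (1 + 3))**2 = (q + 4)**2 = (4 + q)**2)
((0 + 7)*8)*D(-5) = ((0 + 7)*8)*(4 - 5)**2 = (7*8)*(-1)**2 = 56*1 = 56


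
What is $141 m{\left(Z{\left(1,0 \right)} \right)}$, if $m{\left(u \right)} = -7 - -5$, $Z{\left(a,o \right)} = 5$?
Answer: $-282$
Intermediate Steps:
$m{\left(u \right)} = -2$ ($m{\left(u \right)} = -7 + 5 = -2$)
$141 m{\left(Z{\left(1,0 \right)} \right)} = 141 \left(-2\right) = -282$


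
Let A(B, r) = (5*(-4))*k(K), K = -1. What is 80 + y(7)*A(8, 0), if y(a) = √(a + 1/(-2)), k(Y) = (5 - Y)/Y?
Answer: 80 + 60*√26 ≈ 385.94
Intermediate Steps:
k(Y) = (5 - Y)/Y
A(B, r) = 120 (A(B, r) = (5*(-4))*((5 - 1*(-1))/(-1)) = -(-20)*(5 + 1) = -(-20)*6 = -20*(-6) = 120)
y(a) = √(-½ + a) (y(a) = √(a - ½) = √(-½ + a))
80 + y(7)*A(8, 0) = 80 + (√(-2 + 4*7)/2)*120 = 80 + (√(-2 + 28)/2)*120 = 80 + (√26/2)*120 = 80 + 60*√26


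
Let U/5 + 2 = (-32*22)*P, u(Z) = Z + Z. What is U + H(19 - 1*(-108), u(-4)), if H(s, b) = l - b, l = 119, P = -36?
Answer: 126837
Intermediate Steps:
u(Z) = 2*Z
H(s, b) = 119 - b
U = 126710 (U = -10 + 5*(-32*22*(-36)) = -10 + 5*(-704*(-36)) = -10 + 5*25344 = -10 + 126720 = 126710)
U + H(19 - 1*(-108), u(-4)) = 126710 + (119 - 2*(-4)) = 126710 + (119 - 1*(-8)) = 126710 + (119 + 8) = 126710 + 127 = 126837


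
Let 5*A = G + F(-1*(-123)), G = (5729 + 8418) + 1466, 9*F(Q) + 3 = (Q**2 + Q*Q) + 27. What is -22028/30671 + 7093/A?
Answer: 2009120921/1746192043 ≈ 1.1506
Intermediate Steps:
F(Q) = 8/3 + 2*Q**2/9 (F(Q) = -1/3 + ((Q**2 + Q*Q) + 27)/9 = -1/3 + ((Q**2 + Q**2) + 27)/9 = -1/3 + (2*Q**2 + 27)/9 = -1/3 + (27 + 2*Q**2)/9 = -1/3 + (3 + 2*Q**2/9) = 8/3 + 2*Q**2/9)
G = 15613 (G = 14147 + 1466 = 15613)
A = 56933/15 (A = (15613 + (8/3 + 2*(-1*(-123))**2/9))/5 = (15613 + (8/3 + (2/9)*123**2))/5 = (15613 + (8/3 + (2/9)*15129))/5 = (15613 + (8/3 + 3362))/5 = (15613 + 10094/3)/5 = (1/5)*(56933/3) = 56933/15 ≈ 3795.5)
-22028/30671 + 7093/A = -22028/30671 + 7093/(56933/15) = -22028*1/30671 + 7093*(15/56933) = -22028/30671 + 106395/56933 = 2009120921/1746192043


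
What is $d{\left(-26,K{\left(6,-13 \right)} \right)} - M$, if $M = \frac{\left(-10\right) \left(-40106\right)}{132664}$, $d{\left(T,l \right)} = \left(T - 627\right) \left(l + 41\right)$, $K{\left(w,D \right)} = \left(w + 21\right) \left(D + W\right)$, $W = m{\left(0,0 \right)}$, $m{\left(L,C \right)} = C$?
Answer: $\frac{6713693115}{33166} \approx 2.0243 \cdot 10^{5}$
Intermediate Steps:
$W = 0$
$K{\left(w,D \right)} = D \left(21 + w\right)$ ($K{\left(w,D \right)} = \left(w + 21\right) \left(D + 0\right) = \left(21 + w\right) D = D \left(21 + w\right)$)
$d{\left(T,l \right)} = \left(-627 + T\right) \left(41 + l\right)$
$M = \frac{100265}{33166}$ ($M = 401060 \cdot \frac{1}{132664} = \frac{100265}{33166} \approx 3.0231$)
$d{\left(-26,K{\left(6,-13 \right)} \right)} - M = \left(-25707 - 627 \left(- 13 \left(21 + 6\right)\right) + 41 \left(-26\right) - 26 \left(- 13 \left(21 + 6\right)\right)\right) - \frac{100265}{33166} = \left(-25707 - 627 \left(\left(-13\right) 27\right) - 1066 - 26 \left(\left(-13\right) 27\right)\right) - \frac{100265}{33166} = \left(-25707 - -220077 - 1066 - -9126\right) - \frac{100265}{33166} = \left(-25707 + 220077 - 1066 + 9126\right) - \frac{100265}{33166} = 202430 - \frac{100265}{33166} = \frac{6713693115}{33166}$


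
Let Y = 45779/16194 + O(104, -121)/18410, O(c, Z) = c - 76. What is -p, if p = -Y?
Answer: 60231773/21295110 ≈ 2.8284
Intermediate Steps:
O(c, Z) = -76 + c
Y = 60231773/21295110 (Y = 45779/16194 + (-76 + 104)/18410 = 45779*(1/16194) + 28*(1/18410) = 45779/16194 + 2/1315 = 60231773/21295110 ≈ 2.8284)
p = -60231773/21295110 (p = -1*60231773/21295110 = -60231773/21295110 ≈ -2.8284)
-p = -1*(-60231773/21295110) = 60231773/21295110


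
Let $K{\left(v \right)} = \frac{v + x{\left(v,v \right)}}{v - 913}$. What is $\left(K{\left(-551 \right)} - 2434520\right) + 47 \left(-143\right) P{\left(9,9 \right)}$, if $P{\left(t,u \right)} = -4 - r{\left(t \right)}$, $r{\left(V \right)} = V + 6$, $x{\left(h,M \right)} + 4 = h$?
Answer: $- \frac{1688592419}{732} \approx -2.3068 \cdot 10^{6}$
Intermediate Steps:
$x{\left(h,M \right)} = -4 + h$
$r{\left(V \right)} = 6 + V$
$P{\left(t,u \right)} = -10 - t$ ($P{\left(t,u \right)} = -4 - \left(6 + t\right) = -10 - t$)
$K{\left(v \right)} = \frac{-4 + 2 v}{-913 + v}$ ($K{\left(v \right)} = \frac{v + \left(-4 + v\right)}{v - 913} = \frac{-4 + 2 v}{-913 + v}$)
$\left(K{\left(-551 \right)} - 2434520\right) + 47 \left(-143\right) P{\left(9,9 \right)} = \left(\frac{2 \left(-2 - 551\right)}{-913 - 551} - 2434520\right) + 47 \left(-143\right) \left(-10 - 9\right) = \left(2 \frac{1}{-1464} \left(-553\right) - 2434520\right) - 6721 \left(-10 - 9\right) = \left(2 \left(- \frac{1}{1464}\right) \left(-553\right) - 2434520\right) - -127699 = \left(\frac{553}{732} - 2434520\right) + 127699 = - \frac{1782068087}{732} + 127699 = - \frac{1688592419}{732}$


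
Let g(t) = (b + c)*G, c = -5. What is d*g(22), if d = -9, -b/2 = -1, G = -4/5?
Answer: -108/5 ≈ -21.600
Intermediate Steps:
G = -⅘ (G = -4*⅕ = -⅘ ≈ -0.80000)
b = 2 (b = -2*(-1) = 2)
g(t) = 12/5 (g(t) = (2 - 5)*(-⅘) = -3*(-⅘) = 12/5)
d*g(22) = -9*12/5 = -108/5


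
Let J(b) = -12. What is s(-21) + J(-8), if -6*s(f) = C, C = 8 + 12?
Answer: -46/3 ≈ -15.333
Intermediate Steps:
C = 20
s(f) = -10/3 (s(f) = -⅙*20 = -10/3)
s(-21) + J(-8) = -10/3 - 12 = -46/3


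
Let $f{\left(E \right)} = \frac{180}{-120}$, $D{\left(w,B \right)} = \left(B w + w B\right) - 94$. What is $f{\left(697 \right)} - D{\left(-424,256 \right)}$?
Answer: $\frac{434361}{2} \approx 2.1718 \cdot 10^{5}$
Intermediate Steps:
$D{\left(w,B \right)} = -94 + 2 B w$ ($D{\left(w,B \right)} = \left(B w + B w\right) - 94 = 2 B w - 94 = -94 + 2 B w$)
$f{\left(E \right)} = - \frac{3}{2}$ ($f{\left(E \right)} = 180 \left(- \frac{1}{120}\right) = - \frac{3}{2}$)
$f{\left(697 \right)} - D{\left(-424,256 \right)} = - \frac{3}{2} - \left(-94 + 2 \cdot 256 \left(-424\right)\right) = - \frac{3}{2} - \left(-94 - 217088\right) = - \frac{3}{2} - -217182 = - \frac{3}{2} + 217182 = \frac{434361}{2}$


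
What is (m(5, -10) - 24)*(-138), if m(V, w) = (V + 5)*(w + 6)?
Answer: 8832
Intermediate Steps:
m(V, w) = (5 + V)*(6 + w)
(m(5, -10) - 24)*(-138) = ((30 + 5*(-10) + 6*5 + 5*(-10)) - 24)*(-138) = ((30 - 50 + 30 - 50) - 24)*(-138) = (-40 - 24)*(-138) = -64*(-138) = 8832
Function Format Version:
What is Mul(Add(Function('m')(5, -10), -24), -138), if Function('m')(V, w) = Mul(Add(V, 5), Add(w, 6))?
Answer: 8832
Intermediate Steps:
Function('m')(V, w) = Mul(Add(5, V), Add(6, w))
Mul(Add(Function('m')(5, -10), -24), -138) = Mul(Add(Add(30, Mul(5, -10), Mul(6, 5), Mul(5, -10)), -24), -138) = Mul(Add(Add(30, -50, 30, -50), -24), -138) = Mul(Add(-40, -24), -138) = Mul(-64, -138) = 8832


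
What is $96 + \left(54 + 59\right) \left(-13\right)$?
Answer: $-1373$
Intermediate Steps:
$96 + \left(54 + 59\right) \left(-13\right) = 96 + 113 \left(-13\right) = 96 - 1469 = -1373$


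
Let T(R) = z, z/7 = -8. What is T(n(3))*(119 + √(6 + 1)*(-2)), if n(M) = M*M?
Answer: -6664 + 112*√7 ≈ -6367.7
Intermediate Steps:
n(M) = M²
z = -56 (z = 7*(-8) = -56)
T(R) = -56
T(n(3))*(119 + √(6 + 1)*(-2)) = -56*(119 + √(6 + 1)*(-2)) = -56*(119 + √7*(-2)) = -56*(119 - 2*√7) = -6664 + 112*√7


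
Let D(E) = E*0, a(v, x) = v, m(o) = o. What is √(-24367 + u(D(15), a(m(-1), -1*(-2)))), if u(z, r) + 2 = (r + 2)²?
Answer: 4*I*√1523 ≈ 156.1*I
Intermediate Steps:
D(E) = 0
u(z, r) = -2 + (2 + r)² (u(z, r) = -2 + (r + 2)² = -2 + (2 + r)²)
√(-24367 + u(D(15), a(m(-1), -1*(-2)))) = √(-24367 + (-2 + (2 - 1)²)) = √(-24367 + (-2 + 1²)) = √(-24367 + (-2 + 1)) = √(-24367 - 1) = √(-24368) = 4*I*√1523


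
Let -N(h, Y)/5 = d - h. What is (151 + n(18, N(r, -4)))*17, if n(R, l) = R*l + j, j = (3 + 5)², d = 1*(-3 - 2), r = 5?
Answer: 18955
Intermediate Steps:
d = -5 (d = 1*(-5) = -5)
j = 64 (j = 8² = 64)
N(h, Y) = 25 + 5*h (N(h, Y) = -5*(-5 - h) = 25 + 5*h)
n(R, l) = 64 + R*l (n(R, l) = R*l + 64 = 64 + R*l)
(151 + n(18, N(r, -4)))*17 = (151 + (64 + 18*(25 + 5*5)))*17 = (151 + (64 + 18*(25 + 25)))*17 = (151 + (64 + 18*50))*17 = (151 + (64 + 900))*17 = (151 + 964)*17 = 1115*17 = 18955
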